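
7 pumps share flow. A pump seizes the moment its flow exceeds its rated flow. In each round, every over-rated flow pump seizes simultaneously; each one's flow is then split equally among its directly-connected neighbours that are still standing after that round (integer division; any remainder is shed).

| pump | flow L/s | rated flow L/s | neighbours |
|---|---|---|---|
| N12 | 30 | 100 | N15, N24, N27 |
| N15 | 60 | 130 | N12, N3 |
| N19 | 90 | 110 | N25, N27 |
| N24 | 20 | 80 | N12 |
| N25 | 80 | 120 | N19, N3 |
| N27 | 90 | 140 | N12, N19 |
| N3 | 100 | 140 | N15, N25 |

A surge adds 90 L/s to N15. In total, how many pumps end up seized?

6

Round 1 — N15 at 150 > 130. N15 seizes.
  N15 sheds 150 L/s to N12, N3: 75 each.
    N12: 30+75 = 105 > 100
    N3: 100+75 = 175 > 140
Round 2 — N12, N3 seize.
  N12 sheds 105 L/s to N24, N27: 52 each (1 lost).
    N24: 20+52 = 72 ≤ 80
    N27: 90+52 = 142 > 140
  N3 sheds 175 L/s to N25: 175 each.
    N25: 80+175 = 255 > 120
Round 3 — N25, N27 seize.
  N25 sheds 255 L/s to N19: 255 each.
    N19: 90+255 = 345 > 110
  N27 sheds 142 L/s to N19: 142 each.
    N19: 345+142 = 487 > 110
Round 4 — N19 seizes.
  N19 sheds 487 L/s: no online neighbours, lost.
No further seizures.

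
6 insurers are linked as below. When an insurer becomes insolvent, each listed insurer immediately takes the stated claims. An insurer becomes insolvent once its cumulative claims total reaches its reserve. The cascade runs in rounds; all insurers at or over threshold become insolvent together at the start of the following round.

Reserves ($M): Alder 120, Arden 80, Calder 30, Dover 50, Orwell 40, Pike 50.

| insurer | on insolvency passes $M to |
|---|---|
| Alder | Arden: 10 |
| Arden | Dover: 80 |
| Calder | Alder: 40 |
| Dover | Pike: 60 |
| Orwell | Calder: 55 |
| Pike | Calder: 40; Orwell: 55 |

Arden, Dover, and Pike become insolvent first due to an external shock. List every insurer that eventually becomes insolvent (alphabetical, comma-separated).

Arden, Calder, Dover, Orwell, Pike

Round 1 — Arden, Dover, Pike become insolvent (initial).
  Calder: +40 → 40 ≥ 30
  Orwell: +55 → 55 ≥ 40
Round 2 — Calder, Orwell become insolvent.
  Alder: +40 → 40 < 120
No further insolvencies.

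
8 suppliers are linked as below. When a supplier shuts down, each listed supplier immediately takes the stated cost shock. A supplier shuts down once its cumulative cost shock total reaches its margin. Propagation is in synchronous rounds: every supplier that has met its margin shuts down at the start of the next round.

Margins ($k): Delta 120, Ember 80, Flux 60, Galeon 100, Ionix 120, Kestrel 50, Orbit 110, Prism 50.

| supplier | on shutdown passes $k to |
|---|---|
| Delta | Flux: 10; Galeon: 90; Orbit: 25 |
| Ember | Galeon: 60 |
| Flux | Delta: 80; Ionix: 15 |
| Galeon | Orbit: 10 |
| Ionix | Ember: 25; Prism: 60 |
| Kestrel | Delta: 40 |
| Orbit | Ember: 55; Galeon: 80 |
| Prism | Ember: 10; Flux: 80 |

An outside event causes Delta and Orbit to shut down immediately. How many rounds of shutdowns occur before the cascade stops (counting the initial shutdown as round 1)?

Round 1 — Delta, Orbit shut down (initial).
  Ember: +55 → 55 < 80
  Flux: +10 → 10 < 60
  Galeon: +90+80 → 170 ≥ 100
Round 2 — Galeon shuts down.
No further shutdowns.

2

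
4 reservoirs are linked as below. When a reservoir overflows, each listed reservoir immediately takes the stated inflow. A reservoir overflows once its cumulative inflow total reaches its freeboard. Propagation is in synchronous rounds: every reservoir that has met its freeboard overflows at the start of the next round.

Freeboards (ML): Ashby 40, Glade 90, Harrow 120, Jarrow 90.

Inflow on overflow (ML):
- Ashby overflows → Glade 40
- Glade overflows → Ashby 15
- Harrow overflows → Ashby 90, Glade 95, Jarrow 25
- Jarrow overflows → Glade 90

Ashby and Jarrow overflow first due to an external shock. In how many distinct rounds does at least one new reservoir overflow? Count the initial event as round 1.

2

Round 1 — Ashby, Jarrow overflow (initial).
  Glade: +40+90 → 130 ≥ 90
Round 2 — Glade overflows.
No further overflows.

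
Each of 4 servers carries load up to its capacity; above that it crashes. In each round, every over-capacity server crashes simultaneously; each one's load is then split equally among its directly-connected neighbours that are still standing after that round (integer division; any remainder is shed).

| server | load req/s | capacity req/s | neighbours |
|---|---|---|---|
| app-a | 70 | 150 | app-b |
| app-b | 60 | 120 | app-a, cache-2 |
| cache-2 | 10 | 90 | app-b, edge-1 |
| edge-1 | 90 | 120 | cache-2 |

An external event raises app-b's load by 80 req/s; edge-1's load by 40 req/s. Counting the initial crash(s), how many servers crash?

3

Round 1 — app-b at 140 > 120; edge-1 at 130 > 120. app-b, edge-1 crash.
  app-b sheds 140 req/s to app-a, cache-2: 70 each.
    app-a: 70+70 = 140 ≤ 150
    cache-2: 10+70 = 80 ≤ 90
  edge-1 sheds 130 req/s to cache-2: 130 each.
    cache-2: 80+130 = 210 > 90
Round 2 — cache-2 crashes.
  cache-2 sheds 210 req/s: no online neighbours, lost.
No further crashes.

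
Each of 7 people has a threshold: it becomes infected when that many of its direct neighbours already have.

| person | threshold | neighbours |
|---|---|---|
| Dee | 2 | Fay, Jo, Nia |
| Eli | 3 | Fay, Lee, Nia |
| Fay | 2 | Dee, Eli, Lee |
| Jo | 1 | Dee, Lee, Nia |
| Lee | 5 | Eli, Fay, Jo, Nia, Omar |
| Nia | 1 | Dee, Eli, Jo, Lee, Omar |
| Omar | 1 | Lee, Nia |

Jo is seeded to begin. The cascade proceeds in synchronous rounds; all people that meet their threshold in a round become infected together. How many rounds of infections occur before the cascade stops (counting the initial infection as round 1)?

Round 1 — Jo becomes infected (initial).
Round 2 — checking thresholds:
  Dee: 1 of 3 neighbours < 2, not yet.
  Lee: 1 of 5 neighbours < 5, not yet.
  Nia: 1 of 5 neighbours ≥ 1, becomes infected.
Round 3 — checking thresholds:
  Dee: 2 of 3 neighbours ≥ 2, becomes infected.
  Eli: 1 of 3 neighbours < 3, not yet.
  Lee: 2 of 5 neighbours < 5, not yet.
  Omar: 1 of 2 neighbours ≥ 1, becomes infected.
Round 4 — no new infections; cascade stops.

3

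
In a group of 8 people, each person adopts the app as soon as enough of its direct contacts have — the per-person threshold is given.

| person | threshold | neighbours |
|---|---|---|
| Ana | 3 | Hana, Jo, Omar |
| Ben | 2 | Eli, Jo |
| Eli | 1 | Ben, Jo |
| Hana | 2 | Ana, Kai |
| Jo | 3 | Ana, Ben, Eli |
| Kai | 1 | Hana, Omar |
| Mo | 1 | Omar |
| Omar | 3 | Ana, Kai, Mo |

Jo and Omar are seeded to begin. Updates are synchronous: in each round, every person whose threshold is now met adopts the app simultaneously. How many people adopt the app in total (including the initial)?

Round 1 — Jo, Omar adopt the app (initial).
Round 2 — checking thresholds:
  Ana: 2 of 3 neighbours < 3, not yet.
  Ben: 1 of 2 neighbours < 2, not yet.
  Eli: 1 of 2 neighbours ≥ 1, adopts the app.
  Kai: 1 of 2 neighbours ≥ 1, adopts the app.
  Mo: 1 of 1 neighbours ≥ 1, adopts the app.
Round 3 — checking thresholds:
  Ana: 2 of 3 neighbours < 3, not yet.
  Ben: 2 of 2 neighbours ≥ 2, adopts the app.
  Hana: 1 of 2 neighbours < 2, not yet.
Round 4 — no new adoptions; cascade stops.

6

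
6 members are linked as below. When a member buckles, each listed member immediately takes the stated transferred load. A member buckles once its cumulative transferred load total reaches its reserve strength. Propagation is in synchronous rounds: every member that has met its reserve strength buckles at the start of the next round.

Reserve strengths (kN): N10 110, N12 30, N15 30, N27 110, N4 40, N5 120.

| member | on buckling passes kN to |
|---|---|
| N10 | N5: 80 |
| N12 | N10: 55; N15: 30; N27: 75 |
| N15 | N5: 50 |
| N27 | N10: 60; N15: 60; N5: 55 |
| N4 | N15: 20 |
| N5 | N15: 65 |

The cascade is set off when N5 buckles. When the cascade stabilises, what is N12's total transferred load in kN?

Round 1 — N5 buckles (initial).
  N15: +65 → 65 ≥ 30
Round 2 — N15 buckles.
No further bucklings.

0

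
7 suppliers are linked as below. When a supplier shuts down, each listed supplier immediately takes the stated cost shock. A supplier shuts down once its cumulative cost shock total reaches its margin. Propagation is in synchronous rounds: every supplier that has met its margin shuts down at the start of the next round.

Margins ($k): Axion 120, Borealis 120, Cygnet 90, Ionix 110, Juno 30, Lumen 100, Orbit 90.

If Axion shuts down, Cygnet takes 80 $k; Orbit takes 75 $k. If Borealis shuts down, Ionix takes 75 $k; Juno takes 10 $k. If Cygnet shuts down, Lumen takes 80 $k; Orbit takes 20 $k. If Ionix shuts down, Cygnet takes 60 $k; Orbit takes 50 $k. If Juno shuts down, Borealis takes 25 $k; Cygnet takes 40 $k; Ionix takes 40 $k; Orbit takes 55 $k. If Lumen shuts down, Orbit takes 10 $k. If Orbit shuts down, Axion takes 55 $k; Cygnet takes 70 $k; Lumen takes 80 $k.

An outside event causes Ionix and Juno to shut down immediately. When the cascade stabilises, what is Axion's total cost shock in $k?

Round 1 — Ionix, Juno shut down (initial).
  Borealis: +25 → 25 < 120
  Cygnet: +60+40 → 100 ≥ 90
  Orbit: +50+55 → 105 ≥ 90
Round 2 — Cygnet, Orbit shut down.
  Axion: +55 → 55 < 120
  Lumen: +80+80 → 160 ≥ 100
Round 3 — Lumen shuts down.
No further shutdowns.

55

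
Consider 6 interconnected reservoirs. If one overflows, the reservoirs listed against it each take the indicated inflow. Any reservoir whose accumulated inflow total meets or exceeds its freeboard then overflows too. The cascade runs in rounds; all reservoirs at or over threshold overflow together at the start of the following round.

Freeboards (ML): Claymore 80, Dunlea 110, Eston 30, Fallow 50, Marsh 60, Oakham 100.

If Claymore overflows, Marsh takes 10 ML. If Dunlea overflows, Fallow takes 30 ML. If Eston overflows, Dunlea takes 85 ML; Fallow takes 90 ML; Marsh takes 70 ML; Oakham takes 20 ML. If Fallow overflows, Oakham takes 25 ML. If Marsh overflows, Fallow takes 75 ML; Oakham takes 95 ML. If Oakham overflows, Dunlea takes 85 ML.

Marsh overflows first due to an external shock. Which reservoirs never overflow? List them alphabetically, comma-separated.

Claymore, Dunlea, Eston

Round 1 — Marsh overflows (initial).
  Fallow: +75 → 75 ≥ 50
  Oakham: +95 → 95 < 100
Round 2 — Fallow overflows.
  Oakham: +25 → 120 ≥ 100
Round 3 — Oakham overflows.
  Dunlea: +85 → 85 < 110
No further overflows.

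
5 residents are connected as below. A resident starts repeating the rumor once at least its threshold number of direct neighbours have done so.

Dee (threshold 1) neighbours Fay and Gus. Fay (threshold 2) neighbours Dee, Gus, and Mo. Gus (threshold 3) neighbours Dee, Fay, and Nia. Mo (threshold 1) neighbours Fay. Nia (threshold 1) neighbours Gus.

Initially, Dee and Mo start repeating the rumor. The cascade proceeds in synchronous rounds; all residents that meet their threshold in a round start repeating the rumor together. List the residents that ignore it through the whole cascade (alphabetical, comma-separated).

Round 1 — Dee, Mo start repeating the rumor (initial).
Round 2 — checking thresholds:
  Fay: 2 of 3 neighbours ≥ 2, starts repeating the rumor.
  Gus: 1 of 3 neighbours < 3, below threshold.
Round 3 — no new spreads; cascade stops.

Gus, Nia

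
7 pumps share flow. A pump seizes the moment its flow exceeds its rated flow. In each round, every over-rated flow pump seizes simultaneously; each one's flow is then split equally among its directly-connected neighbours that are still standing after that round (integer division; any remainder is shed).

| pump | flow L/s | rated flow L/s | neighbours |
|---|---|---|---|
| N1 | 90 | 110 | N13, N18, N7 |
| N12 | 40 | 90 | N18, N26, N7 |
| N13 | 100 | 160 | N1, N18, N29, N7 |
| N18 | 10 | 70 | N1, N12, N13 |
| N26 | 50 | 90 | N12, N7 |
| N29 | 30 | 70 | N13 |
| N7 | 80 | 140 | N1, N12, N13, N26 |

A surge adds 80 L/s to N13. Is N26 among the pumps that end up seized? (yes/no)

Round 1 — N13 at 180 > 160. N13 seizes.
  N13 sheds 180 L/s to N1, N18, N29, N7: 45 each.
    N1: 90+45 = 135 > 110
    N18: 10+45 = 55 ≤ 70
    N29: 30+45 = 75 > 70
    N7: 80+45 = 125 ≤ 140
Round 2 — N1, N29 seize.
  N1 sheds 135 L/s to N18, N7: 67 each (1 lost).
    N18: 55+67 = 122 > 70
    N7: 125+67 = 192 > 140
  N29 sheds 75 L/s: no online neighbours, lost.
Round 3 — N18, N7 seize.
  N18 sheds 122 L/s to N12: 122 each.
    N12: 40+122 = 162 > 90
  N7 sheds 192 L/s to N12, N26: 96 each.
    N12: 162+96 = 258 > 90
    N26: 50+96 = 146 > 90
Round 4 — N12, N26 seize.
  N12 sheds 258 L/s: no online neighbours, lost.
  N26 sheds 146 L/s: no online neighbours, lost.
No further seizures.

yes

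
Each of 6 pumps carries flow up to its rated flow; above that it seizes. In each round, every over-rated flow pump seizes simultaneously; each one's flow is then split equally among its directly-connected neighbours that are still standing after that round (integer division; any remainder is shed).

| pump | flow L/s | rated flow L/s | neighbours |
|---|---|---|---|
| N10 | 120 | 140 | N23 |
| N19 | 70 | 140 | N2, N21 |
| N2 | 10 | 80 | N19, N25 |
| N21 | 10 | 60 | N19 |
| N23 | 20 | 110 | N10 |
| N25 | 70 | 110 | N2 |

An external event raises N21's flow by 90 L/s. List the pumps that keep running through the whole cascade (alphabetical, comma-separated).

N10, N23

Round 1 — N21 at 100 > 60. N21 seizes.
  N21 sheds 100 L/s to N19: 100 each.
    N19: 70+100 = 170 > 140
Round 2 — N19 seizes.
  N19 sheds 170 L/s to N2: 170 each.
    N2: 10+170 = 180 > 80
Round 3 — N2 seizes.
  N2 sheds 180 L/s to N25: 180 each.
    N25: 70+180 = 250 > 110
Round 4 — N25 seizes.
  N25 sheds 250 L/s: no online neighbours, lost.
No further seizures.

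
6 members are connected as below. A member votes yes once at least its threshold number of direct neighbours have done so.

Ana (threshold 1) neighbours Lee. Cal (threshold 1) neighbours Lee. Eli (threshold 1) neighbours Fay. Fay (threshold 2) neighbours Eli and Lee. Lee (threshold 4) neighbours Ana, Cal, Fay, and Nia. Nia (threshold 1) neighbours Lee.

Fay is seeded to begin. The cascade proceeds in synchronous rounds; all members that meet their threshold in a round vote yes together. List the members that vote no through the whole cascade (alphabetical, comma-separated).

Round 1 — Fay votes yes (initial).
Round 2 — checking thresholds:
  Eli: 1 of 1 neighbours ≥ 1, votes yes.
  Lee: 1 of 4 neighbours < 4, below threshold.
Round 3 — no new yes votes; cascade stops.

Ana, Cal, Lee, Nia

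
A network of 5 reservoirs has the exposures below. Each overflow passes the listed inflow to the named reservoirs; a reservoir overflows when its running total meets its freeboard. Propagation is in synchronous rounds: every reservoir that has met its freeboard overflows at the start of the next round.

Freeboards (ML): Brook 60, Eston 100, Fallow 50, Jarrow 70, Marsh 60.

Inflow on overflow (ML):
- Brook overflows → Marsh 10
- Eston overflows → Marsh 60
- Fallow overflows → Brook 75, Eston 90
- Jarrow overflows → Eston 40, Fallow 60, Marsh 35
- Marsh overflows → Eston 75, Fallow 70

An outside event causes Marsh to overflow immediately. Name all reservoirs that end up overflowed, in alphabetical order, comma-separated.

Round 1 — Marsh overflows (initial).
  Eston: +75 → 75 < 100
  Fallow: +70 → 70 ≥ 50
Round 2 — Fallow overflows.
  Brook: +75 → 75 ≥ 60
  Eston: +90 → 165 ≥ 100
Round 3 — Brook, Eston overflow.
No further overflows.

Brook, Eston, Fallow, Marsh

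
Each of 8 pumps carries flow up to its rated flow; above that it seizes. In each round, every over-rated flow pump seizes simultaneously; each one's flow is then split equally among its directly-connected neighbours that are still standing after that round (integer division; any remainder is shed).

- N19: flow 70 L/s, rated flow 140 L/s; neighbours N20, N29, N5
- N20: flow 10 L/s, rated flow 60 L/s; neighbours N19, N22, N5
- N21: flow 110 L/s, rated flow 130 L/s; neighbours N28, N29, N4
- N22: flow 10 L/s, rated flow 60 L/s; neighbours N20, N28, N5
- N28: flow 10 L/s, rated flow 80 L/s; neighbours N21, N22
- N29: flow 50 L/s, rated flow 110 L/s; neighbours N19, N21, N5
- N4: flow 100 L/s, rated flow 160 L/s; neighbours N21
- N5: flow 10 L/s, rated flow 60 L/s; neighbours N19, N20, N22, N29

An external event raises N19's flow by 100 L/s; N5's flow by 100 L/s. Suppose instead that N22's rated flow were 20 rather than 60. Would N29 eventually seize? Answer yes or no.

With N22's rated flow at 20:
Round 1 — N19 at 170 > 140; N5 at 110 > 60. N19, N5 seize.
  N19 sheds 170 L/s to N20, N29: 85 each.
    N20: 10+85 = 95 > 60
    N29: 50+85 = 135 > 110
  N5 sheds 110 L/s to N20, N22, N29: 36 each (2 lost).
    N20: 95+36 = 131 > 60
    N22: 10+36 = 46 > 20
    N29: 135+36 = 171 > 110
Round 2 — N20, N22, N29 seize.
  N20 sheds 131 L/s: no online neighbours, lost.
  N22 sheds 46 L/s to N28: 46 each.
    N28: 10+46 = 56 ≤ 80
  N29 sheds 171 L/s to N21: 171 each.
    N21: 110+171 = 281 > 130
Round 3 — N21 seizes.
  N21 sheds 281 L/s to N28, N4: 140 each (1 lost).
    N28: 56+140 = 196 > 80
    N4: 100+140 = 240 > 160
Round 4 — N28, N4 seize.
  N28 sheds 196 L/s: no online neighbours, lost.
  N4 sheds 240 L/s: no online neighbours, lost.
No further seizures.

yes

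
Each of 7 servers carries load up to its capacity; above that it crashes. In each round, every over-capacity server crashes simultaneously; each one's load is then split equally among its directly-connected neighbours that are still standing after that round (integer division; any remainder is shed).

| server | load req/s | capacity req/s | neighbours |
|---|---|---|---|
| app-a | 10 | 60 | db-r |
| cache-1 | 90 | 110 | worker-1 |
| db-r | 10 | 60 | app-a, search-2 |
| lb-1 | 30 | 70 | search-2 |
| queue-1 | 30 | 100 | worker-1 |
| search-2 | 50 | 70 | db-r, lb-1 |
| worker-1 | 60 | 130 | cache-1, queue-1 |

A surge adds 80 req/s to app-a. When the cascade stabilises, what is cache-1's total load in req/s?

90

Round 1 — app-a at 90 > 60. app-a crashes.
  app-a sheds 90 req/s to db-r: 90 each.
    db-r: 10+90 = 100 > 60
Round 2 — db-r crashes.
  db-r sheds 100 req/s to search-2: 100 each.
    search-2: 50+100 = 150 > 70
Round 3 — search-2 crashes.
  search-2 sheds 150 req/s to lb-1: 150 each.
    lb-1: 30+150 = 180 > 70
Round 4 — lb-1 crashes.
  lb-1 sheds 180 req/s: no online neighbours, lost.
No further crashes.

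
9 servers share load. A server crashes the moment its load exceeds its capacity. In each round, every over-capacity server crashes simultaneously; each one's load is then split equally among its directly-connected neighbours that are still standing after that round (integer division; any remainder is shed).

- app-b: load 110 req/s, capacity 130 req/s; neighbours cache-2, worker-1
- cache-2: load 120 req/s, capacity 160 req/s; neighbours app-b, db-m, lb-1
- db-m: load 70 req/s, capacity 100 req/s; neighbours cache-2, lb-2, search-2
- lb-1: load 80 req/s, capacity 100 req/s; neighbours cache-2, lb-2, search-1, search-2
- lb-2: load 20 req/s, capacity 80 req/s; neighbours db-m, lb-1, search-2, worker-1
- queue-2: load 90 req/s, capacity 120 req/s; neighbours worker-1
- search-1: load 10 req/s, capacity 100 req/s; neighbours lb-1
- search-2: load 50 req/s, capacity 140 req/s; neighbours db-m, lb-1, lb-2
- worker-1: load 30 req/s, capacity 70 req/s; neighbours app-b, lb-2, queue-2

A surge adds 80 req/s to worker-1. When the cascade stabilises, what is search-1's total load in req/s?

81

Round 1 — worker-1 at 110 > 70. worker-1 crashes.
  worker-1 sheds 110 req/s to app-b, lb-2, queue-2: 36 each (2 lost).
    app-b: 110+36 = 146 > 130
    lb-2: 20+36 = 56 ≤ 80
    queue-2: 90+36 = 126 > 120
Round 2 — app-b, queue-2 crash.
  app-b sheds 146 req/s to cache-2: 146 each.
    cache-2: 120+146 = 266 > 160
  queue-2 sheds 126 req/s: no online neighbours, lost.
Round 3 — cache-2 crashes.
  cache-2 sheds 266 req/s to db-m, lb-1: 133 each.
    db-m: 70+133 = 203 > 100
    lb-1: 80+133 = 213 > 100
Round 4 — db-m, lb-1 crash.
  db-m sheds 203 req/s to lb-2, search-2: 101 each (1 lost).
    lb-2: 56+101 = 157 > 80
    search-2: 50+101 = 151 > 140
  lb-1 sheds 213 req/s to lb-2, search-1, search-2: 71 each.
    lb-2: 157+71 = 228 > 80
    search-1: 10+71 = 81 ≤ 100
    search-2: 151+71 = 222 > 140
Round 5 — lb-2, search-2 crash.
  lb-2 sheds 228 req/s: no online neighbours, lost.
  search-2 sheds 222 req/s: no online neighbours, lost.
No further crashes.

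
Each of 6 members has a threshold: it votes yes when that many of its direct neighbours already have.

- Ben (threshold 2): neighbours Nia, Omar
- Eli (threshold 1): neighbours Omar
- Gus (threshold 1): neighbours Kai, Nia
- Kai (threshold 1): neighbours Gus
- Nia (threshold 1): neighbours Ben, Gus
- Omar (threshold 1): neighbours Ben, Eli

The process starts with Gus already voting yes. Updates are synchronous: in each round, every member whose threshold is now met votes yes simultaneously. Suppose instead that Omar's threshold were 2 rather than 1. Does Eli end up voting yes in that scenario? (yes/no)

no

With Omar's threshold at 2:
Round 1 — Gus votes yes (initial).
Round 2 — checking thresholds:
  Kai: 1 of 1 neighbours ≥ 1, votes yes.
  Nia: 1 of 2 neighbours ≥ 1, votes yes.
Round 3 — no new yes votes; cascade stops.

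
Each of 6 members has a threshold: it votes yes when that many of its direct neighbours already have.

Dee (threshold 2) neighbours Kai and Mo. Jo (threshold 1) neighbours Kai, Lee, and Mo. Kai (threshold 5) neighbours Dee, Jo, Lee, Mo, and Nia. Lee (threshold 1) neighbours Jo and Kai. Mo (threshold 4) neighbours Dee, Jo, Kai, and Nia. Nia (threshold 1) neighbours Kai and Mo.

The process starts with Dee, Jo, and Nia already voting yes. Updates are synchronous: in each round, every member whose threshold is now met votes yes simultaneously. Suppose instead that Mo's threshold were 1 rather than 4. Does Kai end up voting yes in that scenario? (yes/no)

With Mo's threshold at 1:
Round 1 — Dee, Jo, Nia vote yes (initial).
Round 2 — checking thresholds:
  Kai: 3 of 5 neighbours < 5, below threshold.
  Lee: 1 of 2 neighbours ≥ 1, votes yes.
  Mo: 3 of 4 neighbours ≥ 1, votes yes.
Round 3 — checking thresholds:
  Kai: 5 of 5 neighbours ≥ 5, votes yes.
Round 4 — no new yes votes; cascade stops.

yes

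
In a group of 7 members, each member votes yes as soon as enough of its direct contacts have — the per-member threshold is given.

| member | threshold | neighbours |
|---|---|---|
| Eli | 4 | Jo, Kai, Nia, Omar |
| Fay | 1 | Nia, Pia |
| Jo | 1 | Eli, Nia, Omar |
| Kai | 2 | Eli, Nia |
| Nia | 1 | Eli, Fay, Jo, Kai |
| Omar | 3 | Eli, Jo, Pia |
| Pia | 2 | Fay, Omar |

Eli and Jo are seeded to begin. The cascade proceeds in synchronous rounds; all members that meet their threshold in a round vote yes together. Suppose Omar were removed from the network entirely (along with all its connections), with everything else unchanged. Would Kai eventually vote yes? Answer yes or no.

With Omar removed:
Round 1 — Eli, Jo vote yes (initial).
Round 2 — checking thresholds:
  Kai: 1 of 2 neighbours < 2, not yet.
  Nia: 2 of 4 neighbours ≥ 1, votes yes.
Round 3 — checking thresholds:
  Fay: 1 of 2 neighbours ≥ 1, votes yes.
  Kai: 2 of 2 neighbours ≥ 2, votes yes.
Round 4 — no new yes votes; cascade stops.

yes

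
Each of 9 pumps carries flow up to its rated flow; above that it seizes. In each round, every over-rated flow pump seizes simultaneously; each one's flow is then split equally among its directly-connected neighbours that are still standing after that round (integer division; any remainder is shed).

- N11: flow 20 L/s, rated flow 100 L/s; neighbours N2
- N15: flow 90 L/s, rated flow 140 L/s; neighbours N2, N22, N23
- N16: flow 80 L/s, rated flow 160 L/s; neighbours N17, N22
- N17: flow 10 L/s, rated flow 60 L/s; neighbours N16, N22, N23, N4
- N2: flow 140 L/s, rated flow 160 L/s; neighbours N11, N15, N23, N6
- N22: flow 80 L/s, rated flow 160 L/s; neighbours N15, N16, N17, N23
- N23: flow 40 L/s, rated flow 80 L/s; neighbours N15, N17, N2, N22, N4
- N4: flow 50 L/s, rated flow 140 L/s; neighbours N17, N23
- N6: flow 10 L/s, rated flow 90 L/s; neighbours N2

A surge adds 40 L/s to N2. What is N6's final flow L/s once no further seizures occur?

Round 1 — N2 at 180 > 160. N2 seizes.
  N2 sheds 180 L/s to N11, N15, N23, N6: 45 each.
    N11: 20+45 = 65 ≤ 100
    N15: 90+45 = 135 ≤ 140
    N23: 40+45 = 85 > 80
    N6: 10+45 = 55 ≤ 90
Round 2 — N23 seizes.
  N23 sheds 85 L/s to N15, N17, N22, N4: 21 each (1 lost).
    N15: 135+21 = 156 > 140
    N17: 10+21 = 31 ≤ 60
    N22: 80+21 = 101 ≤ 160
    N4: 50+21 = 71 ≤ 140
Round 3 — N15 seizes.
  N15 sheds 156 L/s to N22: 156 each.
    N22: 101+156 = 257 > 160
Round 4 — N22 seizes.
  N22 sheds 257 L/s to N16, N17: 128 each (1 lost).
    N16: 80+128 = 208 > 160
    N17: 31+128 = 159 > 60
Round 5 — N16, N17 seize.
  N16 sheds 208 L/s: no online neighbours, lost.
  N17 sheds 159 L/s to N4: 159 each.
    N4: 71+159 = 230 > 140
Round 6 — N4 seizes.
  N4 sheds 230 L/s: no online neighbours, lost.
No further seizures.

55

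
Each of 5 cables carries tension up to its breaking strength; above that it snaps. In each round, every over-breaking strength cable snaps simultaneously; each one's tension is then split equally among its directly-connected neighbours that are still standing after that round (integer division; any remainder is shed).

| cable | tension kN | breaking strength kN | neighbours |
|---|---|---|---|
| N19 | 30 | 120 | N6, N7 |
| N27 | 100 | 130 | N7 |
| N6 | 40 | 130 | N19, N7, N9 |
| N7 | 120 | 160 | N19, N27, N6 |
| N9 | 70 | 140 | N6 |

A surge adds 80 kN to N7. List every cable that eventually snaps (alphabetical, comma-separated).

N27, N7

Round 1 — N7 at 200 > 160. N7 snaps.
  N7 sheds 200 kN to N19, N27, N6: 66 each (2 lost).
    N19: 30+66 = 96 ≤ 120
    N27: 100+66 = 166 > 130
    N6: 40+66 = 106 ≤ 130
Round 2 — N27 snaps.
  N27 sheds 166 kN: no online neighbours, lost.
No further breaks.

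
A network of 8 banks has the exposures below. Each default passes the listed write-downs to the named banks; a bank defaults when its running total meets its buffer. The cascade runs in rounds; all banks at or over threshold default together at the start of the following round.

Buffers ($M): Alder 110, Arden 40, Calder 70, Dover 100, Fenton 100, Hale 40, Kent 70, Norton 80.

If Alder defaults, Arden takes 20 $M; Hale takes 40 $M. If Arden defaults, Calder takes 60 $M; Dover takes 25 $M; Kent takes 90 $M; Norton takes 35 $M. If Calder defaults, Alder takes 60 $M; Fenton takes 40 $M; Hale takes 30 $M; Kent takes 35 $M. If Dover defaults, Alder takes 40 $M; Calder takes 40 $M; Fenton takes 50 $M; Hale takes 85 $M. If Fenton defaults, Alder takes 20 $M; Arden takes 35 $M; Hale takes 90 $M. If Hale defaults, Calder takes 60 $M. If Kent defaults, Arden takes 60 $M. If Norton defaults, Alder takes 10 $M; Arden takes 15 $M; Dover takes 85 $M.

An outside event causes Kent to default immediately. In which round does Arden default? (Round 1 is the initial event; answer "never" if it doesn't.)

Round 1 — Kent defaults (initial).
  Arden: +60 → 60 ≥ 40
Round 2 — Arden defaults.
  Calder: +60 → 60 < 70
  Dover: +25 → 25 < 100
  Norton: +35 → 35 < 80
No further defaults.

2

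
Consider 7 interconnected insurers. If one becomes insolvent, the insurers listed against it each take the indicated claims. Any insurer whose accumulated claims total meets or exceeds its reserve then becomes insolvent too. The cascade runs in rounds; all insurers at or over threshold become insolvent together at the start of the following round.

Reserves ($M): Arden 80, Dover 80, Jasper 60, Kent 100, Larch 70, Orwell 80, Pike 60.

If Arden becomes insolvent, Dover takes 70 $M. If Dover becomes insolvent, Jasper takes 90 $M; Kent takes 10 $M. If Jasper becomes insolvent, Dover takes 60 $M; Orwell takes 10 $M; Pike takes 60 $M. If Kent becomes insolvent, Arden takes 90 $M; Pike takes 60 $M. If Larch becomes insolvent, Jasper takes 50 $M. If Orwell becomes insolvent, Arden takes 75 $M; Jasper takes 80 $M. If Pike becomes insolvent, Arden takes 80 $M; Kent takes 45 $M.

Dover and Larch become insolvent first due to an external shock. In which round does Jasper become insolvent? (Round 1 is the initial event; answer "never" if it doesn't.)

Round 1 — Dover, Larch become insolvent (initial).
  Jasper: +90+50 → 140 ≥ 60
  Kent: +10 → 10 < 100
Round 2 — Jasper becomes insolvent.
  Orwell: +10 → 10 < 80
  Pike: +60 → 60 ≥ 60
Round 3 — Pike becomes insolvent.
  Arden: +80 → 80 ≥ 80
  Kent: +45 → 55 < 100
Round 4 — Arden becomes insolvent.
No further insolvencies.

2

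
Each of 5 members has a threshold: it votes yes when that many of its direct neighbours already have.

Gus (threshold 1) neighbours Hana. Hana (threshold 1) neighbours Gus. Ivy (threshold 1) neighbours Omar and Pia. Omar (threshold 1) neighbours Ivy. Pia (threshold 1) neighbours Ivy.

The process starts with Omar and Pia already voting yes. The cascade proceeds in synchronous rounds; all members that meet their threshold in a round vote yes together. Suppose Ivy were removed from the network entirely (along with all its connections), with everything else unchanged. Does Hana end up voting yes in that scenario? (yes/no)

With Ivy removed:
Round 1 — Omar, Pia vote yes (initial).
Round 2 — no new yes votes; cascade stops.

no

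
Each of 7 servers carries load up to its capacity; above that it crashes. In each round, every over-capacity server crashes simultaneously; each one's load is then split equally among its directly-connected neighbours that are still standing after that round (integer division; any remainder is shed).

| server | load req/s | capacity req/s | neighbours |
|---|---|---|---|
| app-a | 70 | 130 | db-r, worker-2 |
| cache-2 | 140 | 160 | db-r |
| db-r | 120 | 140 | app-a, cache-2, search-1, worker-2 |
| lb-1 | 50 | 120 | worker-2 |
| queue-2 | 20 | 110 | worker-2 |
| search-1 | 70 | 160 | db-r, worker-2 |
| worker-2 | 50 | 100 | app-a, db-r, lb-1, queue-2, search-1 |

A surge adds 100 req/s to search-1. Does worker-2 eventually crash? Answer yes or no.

yes

Round 1 — search-1 at 170 > 160. search-1 crashes.
  search-1 sheds 170 req/s to db-r, worker-2: 85 each.
    db-r: 120+85 = 205 > 140
    worker-2: 50+85 = 135 > 100
Round 2 — db-r, worker-2 crash.
  db-r sheds 205 req/s to app-a, cache-2: 102 each (1 lost).
    app-a: 70+102 = 172 > 130
    cache-2: 140+102 = 242 > 160
  worker-2 sheds 135 req/s to app-a, lb-1, queue-2: 45 each.
    app-a: 172+45 = 217 > 130
    lb-1: 50+45 = 95 ≤ 120
    queue-2: 20+45 = 65 ≤ 110
Round 3 — app-a, cache-2 crash.
  app-a sheds 217 req/s: no online neighbours, lost.
  cache-2 sheds 242 req/s: no online neighbours, lost.
No further crashes.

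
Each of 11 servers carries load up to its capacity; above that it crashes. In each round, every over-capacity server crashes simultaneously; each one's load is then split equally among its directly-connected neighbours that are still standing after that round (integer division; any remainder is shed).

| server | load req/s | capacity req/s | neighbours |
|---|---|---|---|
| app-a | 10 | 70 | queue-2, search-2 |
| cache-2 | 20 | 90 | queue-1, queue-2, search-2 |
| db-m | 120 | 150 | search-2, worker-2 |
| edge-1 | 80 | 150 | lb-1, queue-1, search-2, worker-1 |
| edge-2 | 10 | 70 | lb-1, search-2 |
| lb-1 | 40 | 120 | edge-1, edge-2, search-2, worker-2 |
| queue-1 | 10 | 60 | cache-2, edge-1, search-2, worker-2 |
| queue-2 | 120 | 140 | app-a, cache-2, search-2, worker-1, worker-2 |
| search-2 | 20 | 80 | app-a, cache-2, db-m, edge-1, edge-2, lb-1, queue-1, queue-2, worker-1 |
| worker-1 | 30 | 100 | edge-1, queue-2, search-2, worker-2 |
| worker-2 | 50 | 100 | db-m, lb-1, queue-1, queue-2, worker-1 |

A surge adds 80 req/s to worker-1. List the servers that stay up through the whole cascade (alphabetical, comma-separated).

app-a, cache-2, edge-1, edge-2, lb-1, queue-1

Round 1 — worker-1 at 110 > 100. worker-1 crashes.
  worker-1 sheds 110 req/s to edge-1, queue-2, search-2, worker-2: 27 each (2 lost).
    edge-1: 80+27 = 107 ≤ 150
    queue-2: 120+27 = 147 > 140
    search-2: 20+27 = 47 ≤ 80
    worker-2: 50+27 = 77 ≤ 100
Round 2 — queue-2 crashes.
  queue-2 sheds 147 req/s to app-a, cache-2, search-2, worker-2: 36 each (3 lost).
    app-a: 10+36 = 46 ≤ 70
    cache-2: 20+36 = 56 ≤ 90
    search-2: 47+36 = 83 > 80
    worker-2: 77+36 = 113 > 100
Round 3 — search-2, worker-2 crash.
  search-2 sheds 83 req/s to app-a, cache-2, db-m, edge-1, edge-2, lb-1, queue-1: 11 each (6 lost).
    app-a: 46+11 = 57 ≤ 70
    cache-2: 56+11 = 67 ≤ 90
    db-m: 120+11 = 131 ≤ 150
    edge-1: 107+11 = 118 ≤ 150
    edge-2: 10+11 = 21 ≤ 70
    lb-1: 40+11 = 51 ≤ 120
    queue-1: 10+11 = 21 ≤ 60
  worker-2 sheds 113 req/s to db-m, lb-1, queue-1: 37 each (2 lost).
    db-m: 131+37 = 168 > 150
    lb-1: 51+37 = 88 ≤ 120
    queue-1: 21+37 = 58 ≤ 60
Round 4 — db-m crashes.
  db-m sheds 168 req/s: no online neighbours, lost.
No further crashes.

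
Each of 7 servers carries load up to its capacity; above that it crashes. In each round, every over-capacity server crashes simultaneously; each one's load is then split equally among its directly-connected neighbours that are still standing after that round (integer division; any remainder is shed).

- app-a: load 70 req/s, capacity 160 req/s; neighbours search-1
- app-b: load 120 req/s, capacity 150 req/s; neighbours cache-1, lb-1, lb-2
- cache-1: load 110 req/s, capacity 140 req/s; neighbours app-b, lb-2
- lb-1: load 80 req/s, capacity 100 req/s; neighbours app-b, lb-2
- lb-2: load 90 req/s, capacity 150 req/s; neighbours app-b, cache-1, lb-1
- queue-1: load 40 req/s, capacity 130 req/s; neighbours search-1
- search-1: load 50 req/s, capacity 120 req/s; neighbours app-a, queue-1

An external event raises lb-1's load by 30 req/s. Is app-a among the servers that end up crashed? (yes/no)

Round 1 — lb-1 at 110 > 100. lb-1 crashes.
  lb-1 sheds 110 req/s to app-b, lb-2: 55 each.
    app-b: 120+55 = 175 > 150
    lb-2: 90+55 = 145 ≤ 150
Round 2 — app-b crashes.
  app-b sheds 175 req/s to cache-1, lb-2: 87 each (1 lost).
    cache-1: 110+87 = 197 > 140
    lb-2: 145+87 = 232 > 150
Round 3 — cache-1, lb-2 crash.
  cache-1 sheds 197 req/s: no online neighbours, lost.
  lb-2 sheds 232 req/s: no online neighbours, lost.
No further crashes.

no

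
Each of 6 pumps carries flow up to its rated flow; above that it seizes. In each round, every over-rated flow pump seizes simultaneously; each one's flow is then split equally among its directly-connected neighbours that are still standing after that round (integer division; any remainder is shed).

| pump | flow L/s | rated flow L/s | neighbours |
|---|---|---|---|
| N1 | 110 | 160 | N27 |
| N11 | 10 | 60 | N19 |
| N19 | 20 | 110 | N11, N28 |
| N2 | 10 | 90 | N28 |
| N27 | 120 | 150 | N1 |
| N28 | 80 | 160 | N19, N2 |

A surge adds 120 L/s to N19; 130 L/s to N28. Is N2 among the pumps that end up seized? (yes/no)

Round 1 — N19 at 140 > 110; N28 at 210 > 160. N19, N28 seize.
  N19 sheds 140 L/s to N11: 140 each.
    N11: 10+140 = 150 > 60
  N28 sheds 210 L/s to N2: 210 each.
    N2: 10+210 = 220 > 90
Round 2 — N11, N2 seize.
  N11 sheds 150 L/s: no online neighbours, lost.
  N2 sheds 220 L/s: no online neighbours, lost.
No further seizures.

yes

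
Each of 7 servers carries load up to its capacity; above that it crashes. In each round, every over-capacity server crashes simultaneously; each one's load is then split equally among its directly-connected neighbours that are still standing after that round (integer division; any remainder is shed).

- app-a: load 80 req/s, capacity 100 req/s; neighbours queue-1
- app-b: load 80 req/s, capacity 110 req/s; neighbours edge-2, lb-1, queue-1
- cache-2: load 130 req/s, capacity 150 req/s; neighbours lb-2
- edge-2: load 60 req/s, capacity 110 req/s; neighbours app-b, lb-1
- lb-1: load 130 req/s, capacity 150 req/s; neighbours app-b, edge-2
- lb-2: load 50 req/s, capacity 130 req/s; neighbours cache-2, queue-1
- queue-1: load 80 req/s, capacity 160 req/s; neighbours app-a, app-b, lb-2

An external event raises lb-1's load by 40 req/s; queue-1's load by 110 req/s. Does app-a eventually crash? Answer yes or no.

yes

Round 1 — lb-1 at 170 > 150; queue-1 at 190 > 160. lb-1, queue-1 crash.
  lb-1 sheds 170 req/s to app-b, edge-2: 85 each.
    app-b: 80+85 = 165 > 110
    edge-2: 60+85 = 145 > 110
  queue-1 sheds 190 req/s to app-a, app-b, lb-2: 63 each (1 lost).
    app-a: 80+63 = 143 > 100
    app-b: 165+63 = 228 > 110
    lb-2: 50+63 = 113 ≤ 130
Round 2 — app-a, app-b, edge-2 crash.
  app-a sheds 143 req/s: no online neighbours, lost.
  app-b sheds 228 req/s: no online neighbours, lost.
  edge-2 sheds 145 req/s: no online neighbours, lost.
No further crashes.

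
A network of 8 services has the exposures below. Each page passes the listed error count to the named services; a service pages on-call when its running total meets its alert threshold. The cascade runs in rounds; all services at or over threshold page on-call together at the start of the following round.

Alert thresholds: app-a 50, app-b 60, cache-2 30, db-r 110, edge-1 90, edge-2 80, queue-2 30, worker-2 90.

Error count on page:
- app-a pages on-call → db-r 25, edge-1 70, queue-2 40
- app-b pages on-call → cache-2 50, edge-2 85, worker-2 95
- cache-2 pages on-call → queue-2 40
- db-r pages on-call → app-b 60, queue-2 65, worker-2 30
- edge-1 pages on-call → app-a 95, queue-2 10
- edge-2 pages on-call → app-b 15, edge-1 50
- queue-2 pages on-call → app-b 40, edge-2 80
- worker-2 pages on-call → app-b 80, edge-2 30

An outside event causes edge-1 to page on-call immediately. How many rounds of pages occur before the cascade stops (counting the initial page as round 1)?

Round 1 — edge-1 pages on-call (initial).
  app-a: +95 → 95 ≥ 50
  queue-2: +10 → 10 < 30
Round 2 — app-a pages on-call.
  db-r: +25 → 25 < 110
  queue-2: +40 → 50 ≥ 30
Round 3 — queue-2 pages on-call.
  app-b: +40 → 40 < 60
  edge-2: +80 → 80 ≥ 80
Round 4 — edge-2 pages on-call.
  app-b: +15 → 55 < 60
No further pages.

4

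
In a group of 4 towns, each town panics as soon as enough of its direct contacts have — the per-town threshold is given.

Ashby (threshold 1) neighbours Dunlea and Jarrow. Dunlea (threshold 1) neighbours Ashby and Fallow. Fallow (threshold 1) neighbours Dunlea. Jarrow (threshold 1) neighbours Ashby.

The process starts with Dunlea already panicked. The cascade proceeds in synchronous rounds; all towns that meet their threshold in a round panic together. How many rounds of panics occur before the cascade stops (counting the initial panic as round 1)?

Round 1 — Dunlea panics (initial).
Round 2 — checking thresholds:
  Ashby: 1 of 2 neighbours ≥ 1, panics.
  Fallow: 1 of 1 neighbours ≥ 1, panics.
Round 3 — checking thresholds:
  Jarrow: 1 of 1 neighbours ≥ 1, panics.
Round 4 — no new panics; cascade stops.

3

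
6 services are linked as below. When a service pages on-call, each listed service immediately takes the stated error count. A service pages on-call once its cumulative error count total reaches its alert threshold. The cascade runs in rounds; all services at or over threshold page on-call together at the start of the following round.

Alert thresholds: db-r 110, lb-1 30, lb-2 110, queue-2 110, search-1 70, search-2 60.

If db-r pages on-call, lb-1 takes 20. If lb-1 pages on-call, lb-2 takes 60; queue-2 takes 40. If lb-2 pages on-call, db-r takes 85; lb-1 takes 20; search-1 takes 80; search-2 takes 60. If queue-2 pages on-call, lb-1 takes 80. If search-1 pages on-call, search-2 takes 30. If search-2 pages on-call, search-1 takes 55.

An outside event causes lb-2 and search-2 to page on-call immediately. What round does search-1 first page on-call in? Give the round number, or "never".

Round 1 — lb-2, search-2 page on-call (initial).
  db-r: +85 → 85 < 110
  lb-1: +20 → 20 < 30
  search-1: +80+55 → 135 ≥ 70
Round 2 — search-1 pages on-call.
No further pages.

2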